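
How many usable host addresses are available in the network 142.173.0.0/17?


Host bits = 32 - 17 = 15
Total addresses = 2^15 = 32768
Usable = total - 2 (network and broadcast)
Usable hosts: 32766


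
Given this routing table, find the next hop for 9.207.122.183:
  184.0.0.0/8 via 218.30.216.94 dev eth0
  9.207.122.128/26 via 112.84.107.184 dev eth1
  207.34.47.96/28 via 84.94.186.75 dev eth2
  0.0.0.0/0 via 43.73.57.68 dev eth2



Longest prefix match for 9.207.122.183:
  /8 184.0.0.0: no
  /26 9.207.122.128: MATCH
  /28 207.34.47.96: no
  /0 0.0.0.0: MATCH
Selected: next-hop 112.84.107.184 via eth1 (matched /26)


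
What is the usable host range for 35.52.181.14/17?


Network: 35.52.128.0
Broadcast: 35.52.255.255
First usable = network + 1
Last usable = broadcast - 1
Range: 35.52.128.1 to 35.52.255.254


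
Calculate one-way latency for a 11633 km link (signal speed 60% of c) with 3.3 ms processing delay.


Speed = 0.6 * 3e5 km/s = 180000 km/s
Propagation delay = 11633 / 180000 = 0.0646 s = 64.6278 ms
Processing delay = 3.3 ms
Total one-way latency = 67.9278 ms


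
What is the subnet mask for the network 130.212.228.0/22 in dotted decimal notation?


/22 means 22 network bits, 10 host bits
Binary: 11111111111111111111110000000000
Mask: 255.255.252.0


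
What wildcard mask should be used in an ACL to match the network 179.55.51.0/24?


Subnet mask: 255.255.255.0
Wildcard = 255.255.255.255 - subnet mask
255 - 255 = 0
255 - 255 = 0
255 - 255 = 0
255 - 0 = 255
Wildcard: 0.0.0.255


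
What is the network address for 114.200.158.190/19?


IP:   01110010.11001000.10011110.10111110
Mask: 11111111.11111111.11100000.00000000
AND operation:
Net:  01110010.11001000.10000000.00000000
Network: 114.200.128.0/19


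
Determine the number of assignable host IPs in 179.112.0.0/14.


Host bits = 32 - 14 = 18
Total addresses = 2^18 = 262144
Usable = total - 2 (network and broadcast)
Usable hosts: 262142


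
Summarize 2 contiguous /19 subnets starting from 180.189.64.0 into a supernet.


Original prefix: /19
Number of subnets: 2 = 2^1
New prefix = 19 - 1 = 18
Supernet: 180.189.64.0/18


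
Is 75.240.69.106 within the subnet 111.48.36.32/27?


Subnet network: 111.48.36.32
Test IP AND mask: 75.240.69.96
No, 75.240.69.106 is not in 111.48.36.32/27


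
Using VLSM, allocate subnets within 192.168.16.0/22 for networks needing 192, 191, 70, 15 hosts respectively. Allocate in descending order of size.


192 hosts -> /24 (254 usable): 192.168.16.0/24
191 hosts -> /24 (254 usable): 192.168.17.0/24
70 hosts -> /25 (126 usable): 192.168.18.0/25
15 hosts -> /27 (30 usable): 192.168.18.128/27
Allocation: 192.168.16.0/24 (192 hosts, 254 usable); 192.168.17.0/24 (191 hosts, 254 usable); 192.168.18.0/25 (70 hosts, 126 usable); 192.168.18.128/27 (15 hosts, 30 usable)


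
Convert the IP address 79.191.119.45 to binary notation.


79 = 01001111
191 = 10111111
119 = 01110111
45 = 00101101
Binary: 01001111.10111111.01110111.00101101


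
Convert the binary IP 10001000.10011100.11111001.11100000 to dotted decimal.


10001000 = 136
10011100 = 156
11111001 = 249
11100000 = 224
IP: 136.156.249.224


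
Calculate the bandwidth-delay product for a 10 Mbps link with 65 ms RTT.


BDP = bandwidth * RTT
= 10 Mbps * 65 ms
= 10 * 1e6 * 65 / 1000 bits
= 650000 bits
= 81250 bytes
= 79.3457 KB
BDP = 650000 bits (81250 bytes)


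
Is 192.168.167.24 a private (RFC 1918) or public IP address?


RFC 1918 private ranges:
  10.0.0.0/8 (10.0.0.0 - 10.255.255.255)
  172.16.0.0/12 (172.16.0.0 - 172.31.255.255)
  192.168.0.0/16 (192.168.0.0 - 192.168.255.255)
Private (in 192.168.0.0/16)


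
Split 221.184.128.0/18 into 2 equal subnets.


New prefix = 18 + 1 = 19
Each subnet has 8192 addresses
  221.184.128.0/19
  221.184.160.0/19
Subnets: 221.184.128.0/19, 221.184.160.0/19


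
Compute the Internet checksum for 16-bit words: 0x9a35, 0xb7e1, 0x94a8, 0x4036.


Sum all words (with carry folding):
+ 0x9a35 = 0x9a35
+ 0xb7e1 = 0x5217
+ 0x94a8 = 0xe6bf
+ 0x4036 = 0x26f6
One's complement: ~0x26f6
Checksum = 0xd909


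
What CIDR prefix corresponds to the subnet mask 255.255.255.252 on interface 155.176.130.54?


Binary: 11111111.11111111.11111111.11111100
Count leading 1s
Prefix: /30


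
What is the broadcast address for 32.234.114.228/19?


Network: 32.234.96.0/19
Host bits = 13
Set all host bits to 1:
Broadcast: 32.234.127.255


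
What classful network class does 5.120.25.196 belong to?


First octet: 5
Binary: 00000101
0xxxxxxx -> Class A (1-126)
Class A, default mask 255.0.0.0 (/8)


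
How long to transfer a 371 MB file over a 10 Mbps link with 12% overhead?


Effective throughput = 10 * (1 - 12/100) = 8.8 Mbps
File size in Mb = 371 * 8 = 2968 Mb
Time = 2968 / 8.8
Time = 337.2727 seconds


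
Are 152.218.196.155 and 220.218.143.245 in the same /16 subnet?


Mask: 255.255.0.0
152.218.196.155 AND mask = 152.218.0.0
220.218.143.245 AND mask = 220.218.0.0
No, different subnets (152.218.0.0 vs 220.218.0.0)


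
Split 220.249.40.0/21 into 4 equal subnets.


New prefix = 21 + 2 = 23
Each subnet has 512 addresses
  220.249.40.0/23
  220.249.42.0/23
  220.249.44.0/23
  220.249.46.0/23
Subnets: 220.249.40.0/23, 220.249.42.0/23, 220.249.44.0/23, 220.249.46.0/23


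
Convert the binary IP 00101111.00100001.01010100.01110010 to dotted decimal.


00101111 = 47
00100001 = 33
01010100 = 84
01110010 = 114
IP: 47.33.84.114


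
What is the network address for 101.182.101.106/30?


IP:   01100101.10110110.01100101.01101010
Mask: 11111111.11111111.11111111.11111100
AND operation:
Net:  01100101.10110110.01100101.01101000
Network: 101.182.101.104/30


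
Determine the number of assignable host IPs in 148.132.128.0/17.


Host bits = 32 - 17 = 15
Total addresses = 2^15 = 32768
Usable = total - 2 (network and broadcast)
Usable hosts: 32766


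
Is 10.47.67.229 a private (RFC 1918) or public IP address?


RFC 1918 private ranges:
  10.0.0.0/8 (10.0.0.0 - 10.255.255.255)
  172.16.0.0/12 (172.16.0.0 - 172.31.255.255)
  192.168.0.0/16 (192.168.0.0 - 192.168.255.255)
Private (in 10.0.0.0/8)


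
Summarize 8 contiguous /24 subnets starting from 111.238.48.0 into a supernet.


Original prefix: /24
Number of subnets: 8 = 2^3
New prefix = 24 - 3 = 21
Supernet: 111.238.48.0/21


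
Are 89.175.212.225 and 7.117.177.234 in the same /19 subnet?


Mask: 255.255.224.0
89.175.212.225 AND mask = 89.175.192.0
7.117.177.234 AND mask = 7.117.160.0
No, different subnets (89.175.192.0 vs 7.117.160.0)


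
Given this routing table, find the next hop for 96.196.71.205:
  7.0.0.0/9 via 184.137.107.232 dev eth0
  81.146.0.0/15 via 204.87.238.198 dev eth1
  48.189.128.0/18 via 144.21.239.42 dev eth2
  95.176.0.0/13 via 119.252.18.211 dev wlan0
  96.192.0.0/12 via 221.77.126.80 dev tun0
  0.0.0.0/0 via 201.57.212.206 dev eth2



Longest prefix match for 96.196.71.205:
  /9 7.0.0.0: no
  /15 81.146.0.0: no
  /18 48.189.128.0: no
  /13 95.176.0.0: no
  /12 96.192.0.0: MATCH
  /0 0.0.0.0: MATCH
Selected: next-hop 221.77.126.80 via tun0 (matched /12)


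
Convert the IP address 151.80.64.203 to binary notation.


151 = 10010111
80 = 01010000
64 = 01000000
203 = 11001011
Binary: 10010111.01010000.01000000.11001011


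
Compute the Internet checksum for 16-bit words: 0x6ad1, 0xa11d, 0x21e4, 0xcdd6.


Sum all words (with carry folding):
+ 0x6ad1 = 0x6ad1
+ 0xa11d = 0x0bef
+ 0x21e4 = 0x2dd3
+ 0xcdd6 = 0xfba9
One's complement: ~0xfba9
Checksum = 0x0456


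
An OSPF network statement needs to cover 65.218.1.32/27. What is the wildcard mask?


Subnet mask: 255.255.255.224
Wildcard = 255.255.255.255 - subnet mask
255 - 255 = 0
255 - 255 = 0
255 - 255 = 0
255 - 224 = 31
Wildcard: 0.0.0.31


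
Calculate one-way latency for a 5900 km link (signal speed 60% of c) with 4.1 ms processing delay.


Speed = 0.6 * 3e5 km/s = 180000 km/s
Propagation delay = 5900 / 180000 = 0.0328 s = 32.7778 ms
Processing delay = 4.1 ms
Total one-way latency = 36.8778 ms


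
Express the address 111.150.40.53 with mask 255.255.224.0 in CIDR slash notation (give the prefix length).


Binary: 11111111.11111111.11100000.00000000
Count leading 1s
Prefix: /19


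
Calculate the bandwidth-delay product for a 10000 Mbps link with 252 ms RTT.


BDP = bandwidth * RTT
= 10000 Mbps * 252 ms
= 10000 * 1e6 * 252 / 1000 bits
= 2520000000 bits
= 315000000 bytes
= 307617.1875 KB
BDP = 2520000000 bits (315000000 bytes)


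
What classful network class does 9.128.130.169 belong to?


First octet: 9
Binary: 00001001
0xxxxxxx -> Class A (1-126)
Class A, default mask 255.0.0.0 (/8)


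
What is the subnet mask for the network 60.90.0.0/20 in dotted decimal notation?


/20 means 20 network bits, 12 host bits
Binary: 11111111111111111111000000000000
Mask: 255.255.240.0


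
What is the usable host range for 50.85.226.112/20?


Network: 50.85.224.0
Broadcast: 50.85.239.255
First usable = network + 1
Last usable = broadcast - 1
Range: 50.85.224.1 to 50.85.239.254


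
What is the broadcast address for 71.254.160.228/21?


Network: 71.254.160.0/21
Host bits = 11
Set all host bits to 1:
Broadcast: 71.254.167.255


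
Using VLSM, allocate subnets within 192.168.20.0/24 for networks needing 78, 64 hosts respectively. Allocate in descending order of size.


78 hosts -> /25 (126 usable): 192.168.20.0/25
64 hosts -> /25 (126 usable): 192.168.20.128/25
Allocation: 192.168.20.0/25 (78 hosts, 126 usable); 192.168.20.128/25 (64 hosts, 126 usable)


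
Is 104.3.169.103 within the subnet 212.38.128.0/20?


Subnet network: 212.38.128.0
Test IP AND mask: 104.3.160.0
No, 104.3.169.103 is not in 212.38.128.0/20


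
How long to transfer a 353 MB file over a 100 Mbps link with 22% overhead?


Effective throughput = 100 * (1 - 22/100) = 78 Mbps
File size in Mb = 353 * 8 = 2824 Mb
Time = 2824 / 78
Time = 36.2051 seconds


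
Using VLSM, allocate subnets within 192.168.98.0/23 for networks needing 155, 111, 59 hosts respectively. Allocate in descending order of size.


155 hosts -> /24 (254 usable): 192.168.98.0/24
111 hosts -> /25 (126 usable): 192.168.99.0/25
59 hosts -> /26 (62 usable): 192.168.99.128/26
Allocation: 192.168.98.0/24 (155 hosts, 254 usable); 192.168.99.0/25 (111 hosts, 126 usable); 192.168.99.128/26 (59 hosts, 62 usable)


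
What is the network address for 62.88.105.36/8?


IP:   00111110.01011000.01101001.00100100
Mask: 11111111.00000000.00000000.00000000
AND operation:
Net:  00111110.00000000.00000000.00000000
Network: 62.0.0.0/8


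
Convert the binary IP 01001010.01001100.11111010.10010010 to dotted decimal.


01001010 = 74
01001100 = 76
11111010 = 250
10010010 = 146
IP: 74.76.250.146


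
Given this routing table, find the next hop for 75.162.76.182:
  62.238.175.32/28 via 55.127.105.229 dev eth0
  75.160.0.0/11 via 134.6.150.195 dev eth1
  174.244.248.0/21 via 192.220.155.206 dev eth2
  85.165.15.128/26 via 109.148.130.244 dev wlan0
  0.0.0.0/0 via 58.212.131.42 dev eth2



Longest prefix match for 75.162.76.182:
  /28 62.238.175.32: no
  /11 75.160.0.0: MATCH
  /21 174.244.248.0: no
  /26 85.165.15.128: no
  /0 0.0.0.0: MATCH
Selected: next-hop 134.6.150.195 via eth1 (matched /11)


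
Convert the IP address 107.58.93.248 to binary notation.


107 = 01101011
58 = 00111010
93 = 01011101
248 = 11111000
Binary: 01101011.00111010.01011101.11111000


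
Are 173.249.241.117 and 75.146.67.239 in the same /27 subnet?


Mask: 255.255.255.224
173.249.241.117 AND mask = 173.249.241.96
75.146.67.239 AND mask = 75.146.67.224
No, different subnets (173.249.241.96 vs 75.146.67.224)


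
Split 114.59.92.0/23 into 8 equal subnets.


New prefix = 23 + 3 = 26
Each subnet has 64 addresses
  114.59.92.0/26
  114.59.92.64/26
  114.59.92.128/26
  114.59.92.192/26
  114.59.93.0/26
  114.59.93.64/26
  114.59.93.128/26
  114.59.93.192/26
Subnets: 114.59.92.0/26, 114.59.92.64/26, 114.59.92.128/26, 114.59.92.192/26, 114.59.93.0/26, 114.59.93.64/26, 114.59.93.128/26, 114.59.93.192/26


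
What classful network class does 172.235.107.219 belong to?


First octet: 172
Binary: 10101100
10xxxxxx -> Class B (128-191)
Class B, default mask 255.255.0.0 (/16)


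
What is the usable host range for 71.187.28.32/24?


Network: 71.187.28.0
Broadcast: 71.187.28.255
First usable = network + 1
Last usable = broadcast - 1
Range: 71.187.28.1 to 71.187.28.254


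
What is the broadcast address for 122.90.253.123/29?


Network: 122.90.253.120/29
Host bits = 3
Set all host bits to 1:
Broadcast: 122.90.253.127


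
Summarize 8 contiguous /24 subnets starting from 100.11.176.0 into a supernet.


Original prefix: /24
Number of subnets: 8 = 2^3
New prefix = 24 - 3 = 21
Supernet: 100.11.176.0/21


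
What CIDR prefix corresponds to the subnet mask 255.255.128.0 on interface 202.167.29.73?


Binary: 11111111.11111111.10000000.00000000
Count leading 1s
Prefix: /17


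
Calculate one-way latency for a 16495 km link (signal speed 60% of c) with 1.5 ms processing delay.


Speed = 0.6 * 3e5 km/s = 180000 km/s
Propagation delay = 16495 / 180000 = 0.0916 s = 91.6389 ms
Processing delay = 1.5 ms
Total one-way latency = 93.1389 ms


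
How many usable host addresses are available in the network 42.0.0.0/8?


Host bits = 32 - 8 = 24
Total addresses = 2^24 = 16777216
Usable = total - 2 (network and broadcast)
Usable hosts: 16777214


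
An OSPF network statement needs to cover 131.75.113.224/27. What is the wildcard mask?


Subnet mask: 255.255.255.224
Wildcard = 255.255.255.255 - subnet mask
255 - 255 = 0
255 - 255 = 0
255 - 255 = 0
255 - 224 = 31
Wildcard: 0.0.0.31


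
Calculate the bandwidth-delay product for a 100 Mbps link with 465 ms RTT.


BDP = bandwidth * RTT
= 100 Mbps * 465 ms
= 100 * 1e6 * 465 / 1000 bits
= 46500000 bits
= 5812500 bytes
= 5676.2695 KB
BDP = 46500000 bits (5812500 bytes)


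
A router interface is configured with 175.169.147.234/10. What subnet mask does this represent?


/10 means 10 network bits, 22 host bits
Binary: 11111111110000000000000000000000
Mask: 255.192.0.0


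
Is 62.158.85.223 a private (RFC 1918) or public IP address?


RFC 1918 private ranges:
  10.0.0.0/8 (10.0.0.0 - 10.255.255.255)
  172.16.0.0/12 (172.16.0.0 - 172.31.255.255)
  192.168.0.0/16 (192.168.0.0 - 192.168.255.255)
Public (not in any RFC 1918 range)


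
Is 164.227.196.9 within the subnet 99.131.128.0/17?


Subnet network: 99.131.128.0
Test IP AND mask: 164.227.128.0
No, 164.227.196.9 is not in 99.131.128.0/17


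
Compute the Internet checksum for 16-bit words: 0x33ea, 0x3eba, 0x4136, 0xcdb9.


Sum all words (with carry folding):
+ 0x33ea = 0x33ea
+ 0x3eba = 0x72a4
+ 0x4136 = 0xb3da
+ 0xcdb9 = 0x8194
One's complement: ~0x8194
Checksum = 0x7e6b


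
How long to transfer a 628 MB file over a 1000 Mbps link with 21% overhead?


Effective throughput = 1000 * (1 - 21/100) = 790 Mbps
File size in Mb = 628 * 8 = 5024 Mb
Time = 5024 / 790
Time = 6.3595 seconds


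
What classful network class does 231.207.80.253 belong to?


First octet: 231
Binary: 11100111
1110xxxx -> Class D (224-239)
Class D (multicast), default mask N/A


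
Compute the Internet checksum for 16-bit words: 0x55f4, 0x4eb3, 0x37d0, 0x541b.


Sum all words (with carry folding):
+ 0x55f4 = 0x55f4
+ 0x4eb3 = 0xa4a7
+ 0x37d0 = 0xdc77
+ 0x541b = 0x3093
One's complement: ~0x3093
Checksum = 0xcf6c


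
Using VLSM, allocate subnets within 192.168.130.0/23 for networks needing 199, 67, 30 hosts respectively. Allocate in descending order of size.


199 hosts -> /24 (254 usable): 192.168.130.0/24
67 hosts -> /25 (126 usable): 192.168.131.0/25
30 hosts -> /27 (30 usable): 192.168.131.128/27
Allocation: 192.168.130.0/24 (199 hosts, 254 usable); 192.168.131.0/25 (67 hosts, 126 usable); 192.168.131.128/27 (30 hosts, 30 usable)


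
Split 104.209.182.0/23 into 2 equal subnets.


New prefix = 23 + 1 = 24
Each subnet has 256 addresses
  104.209.182.0/24
  104.209.183.0/24
Subnets: 104.209.182.0/24, 104.209.183.0/24


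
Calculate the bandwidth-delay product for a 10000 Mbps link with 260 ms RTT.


BDP = bandwidth * RTT
= 10000 Mbps * 260 ms
= 10000 * 1e6 * 260 / 1000 bits
= 2600000000 bits
= 325000000 bytes
= 317382.8125 KB
BDP = 2600000000 bits (325000000 bytes)


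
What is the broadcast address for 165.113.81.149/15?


Network: 165.112.0.0/15
Host bits = 17
Set all host bits to 1:
Broadcast: 165.113.255.255


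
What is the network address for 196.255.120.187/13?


IP:   11000100.11111111.01111000.10111011
Mask: 11111111.11111000.00000000.00000000
AND operation:
Net:  11000100.11111000.00000000.00000000
Network: 196.248.0.0/13


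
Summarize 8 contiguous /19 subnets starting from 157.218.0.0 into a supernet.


Original prefix: /19
Number of subnets: 8 = 2^3
New prefix = 19 - 3 = 16
Supernet: 157.218.0.0/16


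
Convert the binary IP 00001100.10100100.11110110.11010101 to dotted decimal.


00001100 = 12
10100100 = 164
11110110 = 246
11010101 = 213
IP: 12.164.246.213


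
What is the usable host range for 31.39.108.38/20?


Network: 31.39.96.0
Broadcast: 31.39.111.255
First usable = network + 1
Last usable = broadcast - 1
Range: 31.39.96.1 to 31.39.111.254


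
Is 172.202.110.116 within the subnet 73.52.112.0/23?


Subnet network: 73.52.112.0
Test IP AND mask: 172.202.110.0
No, 172.202.110.116 is not in 73.52.112.0/23


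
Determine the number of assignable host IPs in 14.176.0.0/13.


Host bits = 32 - 13 = 19
Total addresses = 2^19 = 524288
Usable = total - 2 (network and broadcast)
Usable hosts: 524286


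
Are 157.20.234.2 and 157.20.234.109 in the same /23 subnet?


Mask: 255.255.254.0
157.20.234.2 AND mask = 157.20.234.0
157.20.234.109 AND mask = 157.20.234.0
Yes, same subnet (157.20.234.0)


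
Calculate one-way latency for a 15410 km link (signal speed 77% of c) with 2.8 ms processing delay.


Speed = 0.77 * 3e5 km/s = 231000 km/s
Propagation delay = 15410 / 231000 = 0.0667 s = 66.71 ms
Processing delay = 2.8 ms
Total one-way latency = 69.51 ms


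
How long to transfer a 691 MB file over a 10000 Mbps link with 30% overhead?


Effective throughput = 10000 * (1 - 30/100) = 7000 Mbps
File size in Mb = 691 * 8 = 5528 Mb
Time = 5528 / 7000
Time = 0.7897 seconds


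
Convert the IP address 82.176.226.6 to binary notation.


82 = 01010010
176 = 10110000
226 = 11100010
6 = 00000110
Binary: 01010010.10110000.11100010.00000110


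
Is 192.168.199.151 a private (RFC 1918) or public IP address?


RFC 1918 private ranges:
  10.0.0.0/8 (10.0.0.0 - 10.255.255.255)
  172.16.0.0/12 (172.16.0.0 - 172.31.255.255)
  192.168.0.0/16 (192.168.0.0 - 192.168.255.255)
Private (in 192.168.0.0/16)


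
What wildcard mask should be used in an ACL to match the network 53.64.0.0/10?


Subnet mask: 255.192.0.0
Wildcard = 255.255.255.255 - subnet mask
255 - 255 = 0
255 - 192 = 63
255 - 0 = 255
255 - 0 = 255
Wildcard: 0.63.255.255


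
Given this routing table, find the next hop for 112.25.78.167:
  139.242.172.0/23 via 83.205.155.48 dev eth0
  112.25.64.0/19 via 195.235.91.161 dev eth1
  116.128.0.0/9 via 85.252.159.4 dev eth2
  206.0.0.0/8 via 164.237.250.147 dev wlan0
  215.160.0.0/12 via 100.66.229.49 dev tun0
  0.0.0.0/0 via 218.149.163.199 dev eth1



Longest prefix match for 112.25.78.167:
  /23 139.242.172.0: no
  /19 112.25.64.0: MATCH
  /9 116.128.0.0: no
  /8 206.0.0.0: no
  /12 215.160.0.0: no
  /0 0.0.0.0: MATCH
Selected: next-hop 195.235.91.161 via eth1 (matched /19)


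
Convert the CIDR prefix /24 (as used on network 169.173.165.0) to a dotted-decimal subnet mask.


/24 means 24 network bits, 8 host bits
Binary: 11111111111111111111111100000000
Mask: 255.255.255.0


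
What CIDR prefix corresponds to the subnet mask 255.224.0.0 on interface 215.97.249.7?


Binary: 11111111.11100000.00000000.00000000
Count leading 1s
Prefix: /11


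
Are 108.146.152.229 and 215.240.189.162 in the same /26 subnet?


Mask: 255.255.255.192
108.146.152.229 AND mask = 108.146.152.192
215.240.189.162 AND mask = 215.240.189.128
No, different subnets (108.146.152.192 vs 215.240.189.128)


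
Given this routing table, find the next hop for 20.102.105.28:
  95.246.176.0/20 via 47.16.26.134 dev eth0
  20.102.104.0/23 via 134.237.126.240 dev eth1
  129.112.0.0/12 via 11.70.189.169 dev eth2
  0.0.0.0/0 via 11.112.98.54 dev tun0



Longest prefix match for 20.102.105.28:
  /20 95.246.176.0: no
  /23 20.102.104.0: MATCH
  /12 129.112.0.0: no
  /0 0.0.0.0: MATCH
Selected: next-hop 134.237.126.240 via eth1 (matched /23)


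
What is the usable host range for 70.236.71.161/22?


Network: 70.236.68.0
Broadcast: 70.236.71.255
First usable = network + 1
Last usable = broadcast - 1
Range: 70.236.68.1 to 70.236.71.254


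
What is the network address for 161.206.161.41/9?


IP:   10100001.11001110.10100001.00101001
Mask: 11111111.10000000.00000000.00000000
AND operation:
Net:  10100001.10000000.00000000.00000000
Network: 161.128.0.0/9


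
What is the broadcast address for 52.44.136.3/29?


Network: 52.44.136.0/29
Host bits = 3
Set all host bits to 1:
Broadcast: 52.44.136.7


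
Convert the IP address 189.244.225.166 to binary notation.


189 = 10111101
244 = 11110100
225 = 11100001
166 = 10100110
Binary: 10111101.11110100.11100001.10100110


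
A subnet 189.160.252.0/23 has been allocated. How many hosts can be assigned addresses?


Host bits = 32 - 23 = 9
Total addresses = 2^9 = 512
Usable = total - 2 (network and broadcast)
Usable hosts: 510


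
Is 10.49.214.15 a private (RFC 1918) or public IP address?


RFC 1918 private ranges:
  10.0.0.0/8 (10.0.0.0 - 10.255.255.255)
  172.16.0.0/12 (172.16.0.0 - 172.31.255.255)
  192.168.0.0/16 (192.168.0.0 - 192.168.255.255)
Private (in 10.0.0.0/8)


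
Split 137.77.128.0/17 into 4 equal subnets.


New prefix = 17 + 2 = 19
Each subnet has 8192 addresses
  137.77.128.0/19
  137.77.160.0/19
  137.77.192.0/19
  137.77.224.0/19
Subnets: 137.77.128.0/19, 137.77.160.0/19, 137.77.192.0/19, 137.77.224.0/19


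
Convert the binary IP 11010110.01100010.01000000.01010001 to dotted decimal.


11010110 = 214
01100010 = 98
01000000 = 64
01010001 = 81
IP: 214.98.64.81


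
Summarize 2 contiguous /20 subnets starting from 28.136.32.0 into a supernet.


Original prefix: /20
Number of subnets: 2 = 2^1
New prefix = 20 - 1 = 19
Supernet: 28.136.32.0/19


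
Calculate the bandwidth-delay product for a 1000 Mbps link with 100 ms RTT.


BDP = bandwidth * RTT
= 1000 Mbps * 100 ms
= 1000 * 1e6 * 100 / 1000 bits
= 100000000 bits
= 12500000 bytes
= 12207.0312 KB
BDP = 100000000 bits (12500000 bytes)


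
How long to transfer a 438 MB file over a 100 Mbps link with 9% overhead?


Effective throughput = 100 * (1 - 9/100) = 91 Mbps
File size in Mb = 438 * 8 = 3504 Mb
Time = 3504 / 91
Time = 38.5055 seconds


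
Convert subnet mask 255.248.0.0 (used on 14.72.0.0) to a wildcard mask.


Subnet mask: 255.248.0.0
Wildcard = 255.255.255.255 - subnet mask
255 - 255 = 0
255 - 248 = 7
255 - 0 = 255
255 - 0 = 255
Wildcard: 0.7.255.255


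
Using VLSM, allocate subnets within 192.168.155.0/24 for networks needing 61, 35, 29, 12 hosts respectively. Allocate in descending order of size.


61 hosts -> /26 (62 usable): 192.168.155.0/26
35 hosts -> /26 (62 usable): 192.168.155.64/26
29 hosts -> /27 (30 usable): 192.168.155.128/27
12 hosts -> /28 (14 usable): 192.168.155.160/28
Allocation: 192.168.155.0/26 (61 hosts, 62 usable); 192.168.155.64/26 (35 hosts, 62 usable); 192.168.155.128/27 (29 hosts, 30 usable); 192.168.155.160/28 (12 hosts, 14 usable)


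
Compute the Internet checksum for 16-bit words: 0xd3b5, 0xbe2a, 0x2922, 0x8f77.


Sum all words (with carry folding):
+ 0xd3b5 = 0xd3b5
+ 0xbe2a = 0x91e0
+ 0x2922 = 0xbb02
+ 0x8f77 = 0x4a7a
One's complement: ~0x4a7a
Checksum = 0xb585


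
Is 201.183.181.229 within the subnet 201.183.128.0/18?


Subnet network: 201.183.128.0
Test IP AND mask: 201.183.128.0
Yes, 201.183.181.229 is in 201.183.128.0/18


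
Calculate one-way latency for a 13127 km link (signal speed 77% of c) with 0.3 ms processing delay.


Speed = 0.77 * 3e5 km/s = 231000 km/s
Propagation delay = 13127 / 231000 = 0.0568 s = 56.8268 ms
Processing delay = 0.3 ms
Total one-way latency = 57.1268 ms


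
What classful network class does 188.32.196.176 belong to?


First octet: 188
Binary: 10111100
10xxxxxx -> Class B (128-191)
Class B, default mask 255.255.0.0 (/16)


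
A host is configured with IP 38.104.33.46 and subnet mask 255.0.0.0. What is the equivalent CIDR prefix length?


Binary: 11111111.00000000.00000000.00000000
Count leading 1s
Prefix: /8


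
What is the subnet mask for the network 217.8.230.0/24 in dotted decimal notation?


/24 means 24 network bits, 8 host bits
Binary: 11111111111111111111111100000000
Mask: 255.255.255.0


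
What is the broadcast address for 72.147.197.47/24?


Network: 72.147.197.0/24
Host bits = 8
Set all host bits to 1:
Broadcast: 72.147.197.255


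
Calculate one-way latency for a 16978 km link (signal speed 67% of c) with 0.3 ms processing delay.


Speed = 0.67 * 3e5 km/s = 201000 km/s
Propagation delay = 16978 / 201000 = 0.0845 s = 84.4677 ms
Processing delay = 0.3 ms
Total one-way latency = 84.7677 ms


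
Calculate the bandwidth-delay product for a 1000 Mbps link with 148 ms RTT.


BDP = bandwidth * RTT
= 1000 Mbps * 148 ms
= 1000 * 1e6 * 148 / 1000 bits
= 148000000 bits
= 18500000 bytes
= 18066.4062 KB
BDP = 148000000 bits (18500000 bytes)


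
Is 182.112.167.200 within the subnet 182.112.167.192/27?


Subnet network: 182.112.167.192
Test IP AND mask: 182.112.167.192
Yes, 182.112.167.200 is in 182.112.167.192/27


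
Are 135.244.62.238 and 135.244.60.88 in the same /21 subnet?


Mask: 255.255.248.0
135.244.62.238 AND mask = 135.244.56.0
135.244.60.88 AND mask = 135.244.56.0
Yes, same subnet (135.244.56.0)


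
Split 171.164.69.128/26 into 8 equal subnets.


New prefix = 26 + 3 = 29
Each subnet has 8 addresses
  171.164.69.128/29
  171.164.69.136/29
  171.164.69.144/29
  171.164.69.152/29
  171.164.69.160/29
  171.164.69.168/29
  171.164.69.176/29
  171.164.69.184/29
Subnets: 171.164.69.128/29, 171.164.69.136/29, 171.164.69.144/29, 171.164.69.152/29, 171.164.69.160/29, 171.164.69.168/29, 171.164.69.176/29, 171.164.69.184/29


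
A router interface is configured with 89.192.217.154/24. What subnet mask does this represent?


/24 means 24 network bits, 8 host bits
Binary: 11111111111111111111111100000000
Mask: 255.255.255.0


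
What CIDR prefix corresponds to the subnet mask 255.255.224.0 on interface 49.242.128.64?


Binary: 11111111.11111111.11100000.00000000
Count leading 1s
Prefix: /19


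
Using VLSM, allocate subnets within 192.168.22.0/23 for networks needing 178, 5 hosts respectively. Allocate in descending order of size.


178 hosts -> /24 (254 usable): 192.168.22.0/24
5 hosts -> /29 (6 usable): 192.168.23.0/29
Allocation: 192.168.22.0/24 (178 hosts, 254 usable); 192.168.23.0/29 (5 hosts, 6 usable)


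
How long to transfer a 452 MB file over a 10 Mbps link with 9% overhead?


Effective throughput = 10 * (1 - 9/100) = 9.1 Mbps
File size in Mb = 452 * 8 = 3616 Mb
Time = 3616 / 9.1
Time = 397.3626 seconds


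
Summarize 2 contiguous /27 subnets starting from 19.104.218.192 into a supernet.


Original prefix: /27
Number of subnets: 2 = 2^1
New prefix = 27 - 1 = 26
Supernet: 19.104.218.192/26


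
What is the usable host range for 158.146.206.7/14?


Network: 158.144.0.0
Broadcast: 158.147.255.255
First usable = network + 1
Last usable = broadcast - 1
Range: 158.144.0.1 to 158.147.255.254


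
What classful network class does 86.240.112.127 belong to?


First octet: 86
Binary: 01010110
0xxxxxxx -> Class A (1-126)
Class A, default mask 255.0.0.0 (/8)


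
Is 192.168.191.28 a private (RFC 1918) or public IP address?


RFC 1918 private ranges:
  10.0.0.0/8 (10.0.0.0 - 10.255.255.255)
  172.16.0.0/12 (172.16.0.0 - 172.31.255.255)
  192.168.0.0/16 (192.168.0.0 - 192.168.255.255)
Private (in 192.168.0.0/16)


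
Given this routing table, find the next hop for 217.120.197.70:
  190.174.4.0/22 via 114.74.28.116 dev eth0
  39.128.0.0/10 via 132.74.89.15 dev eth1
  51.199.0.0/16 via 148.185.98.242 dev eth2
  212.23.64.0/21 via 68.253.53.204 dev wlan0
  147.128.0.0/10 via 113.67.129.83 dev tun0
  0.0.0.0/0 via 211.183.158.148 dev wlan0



Longest prefix match for 217.120.197.70:
  /22 190.174.4.0: no
  /10 39.128.0.0: no
  /16 51.199.0.0: no
  /21 212.23.64.0: no
  /10 147.128.0.0: no
  /0 0.0.0.0: MATCH
Selected: next-hop 211.183.158.148 via wlan0 (matched /0)


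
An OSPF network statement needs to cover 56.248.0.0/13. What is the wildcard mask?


Subnet mask: 255.248.0.0
Wildcard = 255.255.255.255 - subnet mask
255 - 255 = 0
255 - 248 = 7
255 - 0 = 255
255 - 0 = 255
Wildcard: 0.7.255.255


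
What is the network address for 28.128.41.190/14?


IP:   00011100.10000000.00101001.10111110
Mask: 11111111.11111100.00000000.00000000
AND operation:
Net:  00011100.10000000.00000000.00000000
Network: 28.128.0.0/14


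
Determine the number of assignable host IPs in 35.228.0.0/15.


Host bits = 32 - 15 = 17
Total addresses = 2^17 = 131072
Usable = total - 2 (network and broadcast)
Usable hosts: 131070


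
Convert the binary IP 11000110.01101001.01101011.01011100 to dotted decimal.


11000110 = 198
01101001 = 105
01101011 = 107
01011100 = 92
IP: 198.105.107.92


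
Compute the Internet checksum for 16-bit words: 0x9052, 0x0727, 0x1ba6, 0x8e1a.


Sum all words (with carry folding):
+ 0x9052 = 0x9052
+ 0x0727 = 0x9779
+ 0x1ba6 = 0xb31f
+ 0x8e1a = 0x413a
One's complement: ~0x413a
Checksum = 0xbec5


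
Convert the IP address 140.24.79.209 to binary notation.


140 = 10001100
24 = 00011000
79 = 01001111
209 = 11010001
Binary: 10001100.00011000.01001111.11010001


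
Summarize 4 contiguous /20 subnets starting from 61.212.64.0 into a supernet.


Original prefix: /20
Number of subnets: 4 = 2^2
New prefix = 20 - 2 = 18
Supernet: 61.212.64.0/18


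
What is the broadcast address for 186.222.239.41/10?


Network: 186.192.0.0/10
Host bits = 22
Set all host bits to 1:
Broadcast: 186.255.255.255


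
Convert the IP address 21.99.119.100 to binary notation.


21 = 00010101
99 = 01100011
119 = 01110111
100 = 01100100
Binary: 00010101.01100011.01110111.01100100


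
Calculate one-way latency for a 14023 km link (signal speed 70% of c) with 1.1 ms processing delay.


Speed = 0.7 * 3e5 km/s = 210000 km/s
Propagation delay = 14023 / 210000 = 0.0668 s = 66.7762 ms
Processing delay = 1.1 ms
Total one-way latency = 67.8762 ms


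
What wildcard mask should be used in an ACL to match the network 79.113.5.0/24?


Subnet mask: 255.255.255.0
Wildcard = 255.255.255.255 - subnet mask
255 - 255 = 0
255 - 255 = 0
255 - 255 = 0
255 - 0 = 255
Wildcard: 0.0.0.255


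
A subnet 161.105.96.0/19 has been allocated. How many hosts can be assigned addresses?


Host bits = 32 - 19 = 13
Total addresses = 2^13 = 8192
Usable = total - 2 (network and broadcast)
Usable hosts: 8190


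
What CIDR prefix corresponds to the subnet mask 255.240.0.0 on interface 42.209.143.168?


Binary: 11111111.11110000.00000000.00000000
Count leading 1s
Prefix: /12


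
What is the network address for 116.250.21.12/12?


IP:   01110100.11111010.00010101.00001100
Mask: 11111111.11110000.00000000.00000000
AND operation:
Net:  01110100.11110000.00000000.00000000
Network: 116.240.0.0/12


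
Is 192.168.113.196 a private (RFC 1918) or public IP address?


RFC 1918 private ranges:
  10.0.0.0/8 (10.0.0.0 - 10.255.255.255)
  172.16.0.0/12 (172.16.0.0 - 172.31.255.255)
  192.168.0.0/16 (192.168.0.0 - 192.168.255.255)
Private (in 192.168.0.0/16)


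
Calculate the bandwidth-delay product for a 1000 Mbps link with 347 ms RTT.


BDP = bandwidth * RTT
= 1000 Mbps * 347 ms
= 1000 * 1e6 * 347 / 1000 bits
= 347000000 bits
= 43375000 bytes
= 42358.3984 KB
BDP = 347000000 bits (43375000 bytes)


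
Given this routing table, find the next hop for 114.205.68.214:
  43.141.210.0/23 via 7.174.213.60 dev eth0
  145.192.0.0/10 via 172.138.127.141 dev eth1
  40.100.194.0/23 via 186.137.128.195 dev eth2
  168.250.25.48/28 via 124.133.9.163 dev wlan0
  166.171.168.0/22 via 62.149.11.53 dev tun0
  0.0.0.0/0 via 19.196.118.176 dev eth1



Longest prefix match for 114.205.68.214:
  /23 43.141.210.0: no
  /10 145.192.0.0: no
  /23 40.100.194.0: no
  /28 168.250.25.48: no
  /22 166.171.168.0: no
  /0 0.0.0.0: MATCH
Selected: next-hop 19.196.118.176 via eth1 (matched /0)


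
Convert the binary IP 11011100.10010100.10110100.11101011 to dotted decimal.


11011100 = 220
10010100 = 148
10110100 = 180
11101011 = 235
IP: 220.148.180.235


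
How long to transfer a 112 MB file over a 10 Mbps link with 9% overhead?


Effective throughput = 10 * (1 - 9/100) = 9.1 Mbps
File size in Mb = 112 * 8 = 896 Mb
Time = 896 / 9.1
Time = 98.4615 seconds


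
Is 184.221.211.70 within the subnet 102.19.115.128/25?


Subnet network: 102.19.115.128
Test IP AND mask: 184.221.211.0
No, 184.221.211.70 is not in 102.19.115.128/25


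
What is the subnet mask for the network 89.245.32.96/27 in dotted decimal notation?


/27 means 27 network bits, 5 host bits
Binary: 11111111111111111111111111100000
Mask: 255.255.255.224


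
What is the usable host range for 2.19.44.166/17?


Network: 2.19.0.0
Broadcast: 2.19.127.255
First usable = network + 1
Last usable = broadcast - 1
Range: 2.19.0.1 to 2.19.127.254


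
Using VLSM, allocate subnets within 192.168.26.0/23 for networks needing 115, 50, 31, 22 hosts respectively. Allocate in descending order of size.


115 hosts -> /25 (126 usable): 192.168.26.0/25
50 hosts -> /26 (62 usable): 192.168.26.128/26
31 hosts -> /26 (62 usable): 192.168.26.192/26
22 hosts -> /27 (30 usable): 192.168.27.0/27
Allocation: 192.168.26.0/25 (115 hosts, 126 usable); 192.168.26.128/26 (50 hosts, 62 usable); 192.168.26.192/26 (31 hosts, 62 usable); 192.168.27.0/27 (22 hosts, 30 usable)


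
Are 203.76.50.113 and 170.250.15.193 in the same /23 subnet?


Mask: 255.255.254.0
203.76.50.113 AND mask = 203.76.50.0
170.250.15.193 AND mask = 170.250.14.0
No, different subnets (203.76.50.0 vs 170.250.14.0)


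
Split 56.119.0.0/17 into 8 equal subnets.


New prefix = 17 + 3 = 20
Each subnet has 4096 addresses
  56.119.0.0/20
  56.119.16.0/20
  56.119.32.0/20
  56.119.48.0/20
  56.119.64.0/20
  56.119.80.0/20
  56.119.96.0/20
  56.119.112.0/20
Subnets: 56.119.0.0/20, 56.119.16.0/20, 56.119.32.0/20, 56.119.48.0/20, 56.119.64.0/20, 56.119.80.0/20, 56.119.96.0/20, 56.119.112.0/20


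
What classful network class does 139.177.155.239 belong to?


First octet: 139
Binary: 10001011
10xxxxxx -> Class B (128-191)
Class B, default mask 255.255.0.0 (/16)


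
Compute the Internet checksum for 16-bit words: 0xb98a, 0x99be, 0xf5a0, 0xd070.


Sum all words (with carry folding):
+ 0xb98a = 0xb98a
+ 0x99be = 0x5349
+ 0xf5a0 = 0x48ea
+ 0xd070 = 0x195b
One's complement: ~0x195b
Checksum = 0xe6a4


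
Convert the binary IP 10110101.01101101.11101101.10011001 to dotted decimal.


10110101 = 181
01101101 = 109
11101101 = 237
10011001 = 153
IP: 181.109.237.153


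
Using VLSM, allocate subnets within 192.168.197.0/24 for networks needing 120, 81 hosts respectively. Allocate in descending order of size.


120 hosts -> /25 (126 usable): 192.168.197.0/25
81 hosts -> /25 (126 usable): 192.168.197.128/25
Allocation: 192.168.197.0/25 (120 hosts, 126 usable); 192.168.197.128/25 (81 hosts, 126 usable)


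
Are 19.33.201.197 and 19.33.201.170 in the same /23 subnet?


Mask: 255.255.254.0
19.33.201.197 AND mask = 19.33.200.0
19.33.201.170 AND mask = 19.33.200.0
Yes, same subnet (19.33.200.0)


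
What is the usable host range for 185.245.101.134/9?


Network: 185.128.0.0
Broadcast: 185.255.255.255
First usable = network + 1
Last usable = broadcast - 1
Range: 185.128.0.1 to 185.255.255.254


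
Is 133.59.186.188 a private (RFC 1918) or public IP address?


RFC 1918 private ranges:
  10.0.0.0/8 (10.0.0.0 - 10.255.255.255)
  172.16.0.0/12 (172.16.0.0 - 172.31.255.255)
  192.168.0.0/16 (192.168.0.0 - 192.168.255.255)
Public (not in any RFC 1918 range)


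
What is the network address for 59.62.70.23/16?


IP:   00111011.00111110.01000110.00010111
Mask: 11111111.11111111.00000000.00000000
AND operation:
Net:  00111011.00111110.00000000.00000000
Network: 59.62.0.0/16


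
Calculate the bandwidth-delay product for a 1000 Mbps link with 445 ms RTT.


BDP = bandwidth * RTT
= 1000 Mbps * 445 ms
= 1000 * 1e6 * 445 / 1000 bits
= 445000000 bits
= 55625000 bytes
= 54321.2891 KB
BDP = 445000000 bits (55625000 bytes)


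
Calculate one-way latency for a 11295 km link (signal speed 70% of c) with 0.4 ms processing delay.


Speed = 0.7 * 3e5 km/s = 210000 km/s
Propagation delay = 11295 / 210000 = 0.0538 s = 53.7857 ms
Processing delay = 0.4 ms
Total one-way latency = 54.1857 ms


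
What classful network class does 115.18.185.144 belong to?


First octet: 115
Binary: 01110011
0xxxxxxx -> Class A (1-126)
Class A, default mask 255.0.0.0 (/8)


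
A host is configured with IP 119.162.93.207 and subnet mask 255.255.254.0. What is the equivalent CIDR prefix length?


Binary: 11111111.11111111.11111110.00000000
Count leading 1s
Prefix: /23


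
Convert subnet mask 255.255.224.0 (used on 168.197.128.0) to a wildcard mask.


Subnet mask: 255.255.224.0
Wildcard = 255.255.255.255 - subnet mask
255 - 255 = 0
255 - 255 = 0
255 - 224 = 31
255 - 0 = 255
Wildcard: 0.0.31.255


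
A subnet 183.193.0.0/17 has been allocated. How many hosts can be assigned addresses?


Host bits = 32 - 17 = 15
Total addresses = 2^15 = 32768
Usable = total - 2 (network and broadcast)
Usable hosts: 32766


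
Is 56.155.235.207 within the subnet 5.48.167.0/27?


Subnet network: 5.48.167.0
Test IP AND mask: 56.155.235.192
No, 56.155.235.207 is not in 5.48.167.0/27


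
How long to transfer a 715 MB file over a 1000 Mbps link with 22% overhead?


Effective throughput = 1000 * (1 - 22/100) = 780 Mbps
File size in Mb = 715 * 8 = 5720 Mb
Time = 5720 / 780
Time = 7.3333 seconds


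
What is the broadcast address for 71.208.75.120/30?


Network: 71.208.75.120/30
Host bits = 2
Set all host bits to 1:
Broadcast: 71.208.75.123


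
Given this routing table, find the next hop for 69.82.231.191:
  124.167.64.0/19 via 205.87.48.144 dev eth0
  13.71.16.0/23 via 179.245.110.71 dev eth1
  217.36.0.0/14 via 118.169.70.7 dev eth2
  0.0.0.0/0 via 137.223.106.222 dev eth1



Longest prefix match for 69.82.231.191:
  /19 124.167.64.0: no
  /23 13.71.16.0: no
  /14 217.36.0.0: no
  /0 0.0.0.0: MATCH
Selected: next-hop 137.223.106.222 via eth1 (matched /0)


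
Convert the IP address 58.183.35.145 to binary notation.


58 = 00111010
183 = 10110111
35 = 00100011
145 = 10010001
Binary: 00111010.10110111.00100011.10010001


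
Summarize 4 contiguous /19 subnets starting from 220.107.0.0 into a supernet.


Original prefix: /19
Number of subnets: 4 = 2^2
New prefix = 19 - 2 = 17
Supernet: 220.107.0.0/17


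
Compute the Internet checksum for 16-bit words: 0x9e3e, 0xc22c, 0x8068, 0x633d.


Sum all words (with carry folding):
+ 0x9e3e = 0x9e3e
+ 0xc22c = 0x606b
+ 0x8068 = 0xe0d3
+ 0x633d = 0x4411
One's complement: ~0x4411
Checksum = 0xbbee


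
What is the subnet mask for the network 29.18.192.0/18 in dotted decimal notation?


/18 means 18 network bits, 14 host bits
Binary: 11111111111111111100000000000000
Mask: 255.255.192.0
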